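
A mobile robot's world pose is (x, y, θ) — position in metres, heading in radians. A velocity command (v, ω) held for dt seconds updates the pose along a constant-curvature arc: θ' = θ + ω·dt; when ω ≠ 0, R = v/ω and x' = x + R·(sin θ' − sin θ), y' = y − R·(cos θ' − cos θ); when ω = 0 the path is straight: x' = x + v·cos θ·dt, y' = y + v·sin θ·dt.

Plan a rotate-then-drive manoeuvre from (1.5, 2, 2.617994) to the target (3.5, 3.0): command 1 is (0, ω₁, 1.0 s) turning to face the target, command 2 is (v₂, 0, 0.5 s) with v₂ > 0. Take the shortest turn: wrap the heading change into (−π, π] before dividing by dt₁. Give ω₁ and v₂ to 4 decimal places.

ω₁ = -2.1543, v₂ = 4.4721

heading to target = atan2(3−2, 3.5−1.5) = 0.4636
Δθ = wrap(0.4636 − 2.6180) = -2.1543; ω₁ = Δθ/dt₁ = -2.1543
distance = √((3.5−1.5)² + (3−2)²) = 2.2361; v₂ = distance/dt₂ = 4.4721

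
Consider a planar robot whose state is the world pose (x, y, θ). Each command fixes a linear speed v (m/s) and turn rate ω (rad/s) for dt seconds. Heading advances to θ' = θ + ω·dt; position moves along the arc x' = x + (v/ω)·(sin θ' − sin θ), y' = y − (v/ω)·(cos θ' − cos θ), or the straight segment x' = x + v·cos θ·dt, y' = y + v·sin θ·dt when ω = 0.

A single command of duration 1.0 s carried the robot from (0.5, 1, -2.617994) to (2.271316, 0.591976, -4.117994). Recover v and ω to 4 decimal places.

v = -2.0000, ω = -1.5000

Δθ = -4.117994 − -2.617994 = -1.500000
ω = Δθ/dt = -1.500000/1.0 = -1.5000
R = Δx/(sin θ' − sin θ) = 1.3333
v = R·ω = 1.3333·-1.5000 = -2.0000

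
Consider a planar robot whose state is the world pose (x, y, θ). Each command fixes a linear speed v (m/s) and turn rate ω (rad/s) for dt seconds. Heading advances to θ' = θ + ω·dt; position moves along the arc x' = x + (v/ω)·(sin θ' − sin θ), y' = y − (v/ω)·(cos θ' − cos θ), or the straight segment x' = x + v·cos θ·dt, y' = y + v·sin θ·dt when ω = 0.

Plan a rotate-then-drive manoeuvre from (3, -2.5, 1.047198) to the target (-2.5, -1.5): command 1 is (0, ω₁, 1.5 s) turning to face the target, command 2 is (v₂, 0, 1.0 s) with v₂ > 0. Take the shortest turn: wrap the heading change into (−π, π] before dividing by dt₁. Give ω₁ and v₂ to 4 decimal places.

heading to target = atan2(-1.5−-2.5, -2.5−3) = 2.9617
Δθ = wrap(2.9617 − 1.0472) = 1.9145; ω₁ = Δθ/dt₁ = 1.2764
distance = √((-2.5−3)² + (-1.5−-2.5)²) = 5.5902; v₂ = distance/dt₂ = 5.5902

ω₁ = 1.2764, v₂ = 5.5902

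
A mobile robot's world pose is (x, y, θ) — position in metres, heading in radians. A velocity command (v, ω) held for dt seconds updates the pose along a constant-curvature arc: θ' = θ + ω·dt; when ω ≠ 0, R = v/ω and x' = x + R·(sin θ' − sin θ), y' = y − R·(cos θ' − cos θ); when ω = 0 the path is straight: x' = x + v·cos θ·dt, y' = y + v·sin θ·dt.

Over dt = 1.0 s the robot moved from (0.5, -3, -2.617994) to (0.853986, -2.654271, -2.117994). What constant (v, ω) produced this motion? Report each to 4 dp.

Δθ = -2.117994 − -2.617994 = 0.500000
ω = Δθ/dt = 0.500000/1.0 = 0.5000
R = Δx/(sin θ' − sin θ) = -1.0000
v = R·ω = -1.0000·0.5000 = -0.5000

v = -0.5000, ω = 0.5000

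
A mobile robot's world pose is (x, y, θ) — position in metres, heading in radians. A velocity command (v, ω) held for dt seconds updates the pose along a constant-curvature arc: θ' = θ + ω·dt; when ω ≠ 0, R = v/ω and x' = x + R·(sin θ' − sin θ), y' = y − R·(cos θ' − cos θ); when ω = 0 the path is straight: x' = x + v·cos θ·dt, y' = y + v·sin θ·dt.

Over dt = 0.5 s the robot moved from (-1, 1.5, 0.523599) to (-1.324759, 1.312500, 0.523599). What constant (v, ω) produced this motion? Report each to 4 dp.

v = -0.7500, ω = 0.0000

Δθ = 0.523599 − 0.523599 = 0.000000
ω = Δθ/dt = 0.000000/0.5 = 0.0000
ω = 0 → v = (Δx·cos θ + Δy·sin θ)/dt = -0.7500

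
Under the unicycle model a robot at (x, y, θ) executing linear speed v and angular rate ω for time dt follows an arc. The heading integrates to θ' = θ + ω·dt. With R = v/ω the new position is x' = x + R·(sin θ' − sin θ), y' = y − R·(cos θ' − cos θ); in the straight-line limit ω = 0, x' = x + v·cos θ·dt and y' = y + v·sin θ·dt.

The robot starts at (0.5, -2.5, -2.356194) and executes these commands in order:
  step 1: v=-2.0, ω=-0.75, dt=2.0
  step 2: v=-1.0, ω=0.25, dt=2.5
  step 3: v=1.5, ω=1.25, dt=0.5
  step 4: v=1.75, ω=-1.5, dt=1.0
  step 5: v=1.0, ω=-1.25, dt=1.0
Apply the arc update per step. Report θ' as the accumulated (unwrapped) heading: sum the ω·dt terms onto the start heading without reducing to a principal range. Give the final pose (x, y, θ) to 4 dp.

(4.1405, -2.2223, -5.3562)

step 1: θ'=-3.8562 (R=2.6667) → pose (4.1331, -2.3713, -3.8562)
step 2: θ'=-3.2312 (R=-4.0000) → pose (6.3965, -3.3339, -3.2312)
step 3: θ'=-2.6062 (R=1.2000) → pose (5.6769, -3.4970, -2.6062)
step 4: θ'=-4.1062 (R=-1.1667) → pose (4.1229, -3.1583, -4.1062)
step 5: θ'=-5.3562 (R=-0.8000) → pose (4.1405, -2.2223, -5.3562)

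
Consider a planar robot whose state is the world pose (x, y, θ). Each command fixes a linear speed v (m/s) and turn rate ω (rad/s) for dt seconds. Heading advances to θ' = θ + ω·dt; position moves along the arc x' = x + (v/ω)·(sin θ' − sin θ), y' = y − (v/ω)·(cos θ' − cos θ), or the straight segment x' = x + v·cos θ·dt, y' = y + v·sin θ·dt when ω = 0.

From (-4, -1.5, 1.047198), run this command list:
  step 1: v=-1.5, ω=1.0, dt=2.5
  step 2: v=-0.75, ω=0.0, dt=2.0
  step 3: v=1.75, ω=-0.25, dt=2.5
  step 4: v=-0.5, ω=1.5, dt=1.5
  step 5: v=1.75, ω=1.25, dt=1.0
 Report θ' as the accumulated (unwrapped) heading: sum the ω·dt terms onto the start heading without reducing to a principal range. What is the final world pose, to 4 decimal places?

step 1: θ'=3.5472 (R=-1.5000) → pose (-2.1091, -3.6283, 3.5472)
step 2: θ'=3.5472 (straight) → pose (-0.7308, -3.0364, 3.5472)
step 3: θ'=2.9222 (R=-7.0000) → pose (-5.0163, -3.4366, 2.9222)
step 4: θ'=5.1722 (R=-0.3333) → pose (-4.6450, -2.9633, 5.1722)
step 5: θ'=6.4222 (R=1.4000) → pose (-3.1965, -3.7285, 6.4222)

(-3.1965, -3.7285, 6.4222)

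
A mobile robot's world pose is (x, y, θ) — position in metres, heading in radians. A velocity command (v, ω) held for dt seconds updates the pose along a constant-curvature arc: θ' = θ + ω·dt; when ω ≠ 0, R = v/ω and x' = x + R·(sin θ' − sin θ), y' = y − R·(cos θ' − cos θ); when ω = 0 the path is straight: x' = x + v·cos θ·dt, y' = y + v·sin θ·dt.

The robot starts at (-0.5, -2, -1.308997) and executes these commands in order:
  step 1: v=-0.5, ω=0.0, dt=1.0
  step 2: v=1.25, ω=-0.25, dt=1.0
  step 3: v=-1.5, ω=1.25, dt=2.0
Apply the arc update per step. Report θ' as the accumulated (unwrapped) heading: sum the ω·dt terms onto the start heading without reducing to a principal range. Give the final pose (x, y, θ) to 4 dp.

(-2.6291, -2.0595, 0.9410)

step 1: θ'=-1.3090 (straight) → pose (-0.6294, -1.5170, -1.3090)
step 2: θ'=-1.5590 (R=-5.0000) → pose (-0.4594, -2.7521, -1.5590)
step 3: θ'=0.9410 (R=-1.2000) → pose (-2.6291, -2.0595, 0.9410)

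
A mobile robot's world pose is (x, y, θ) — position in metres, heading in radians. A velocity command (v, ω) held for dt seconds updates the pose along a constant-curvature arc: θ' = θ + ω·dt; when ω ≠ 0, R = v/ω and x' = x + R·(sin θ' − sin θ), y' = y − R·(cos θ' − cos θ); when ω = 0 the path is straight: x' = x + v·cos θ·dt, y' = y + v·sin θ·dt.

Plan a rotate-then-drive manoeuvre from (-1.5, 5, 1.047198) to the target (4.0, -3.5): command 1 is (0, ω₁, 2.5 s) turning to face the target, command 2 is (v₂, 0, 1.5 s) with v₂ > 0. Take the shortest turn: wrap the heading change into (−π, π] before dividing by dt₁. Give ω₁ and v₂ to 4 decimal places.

heading to target = atan2(-3.5−5, 4−-1.5) = -0.9965
Δθ = wrap(-0.9965 − 1.0472) = -2.0437; ω₁ = Δθ/dt₁ = -0.8175
distance = √((4−-1.5)² + (-3.5−5)²) = 10.1242; v₂ = distance/dt₂ = 6.7495

ω₁ = -0.8175, v₂ = 6.7495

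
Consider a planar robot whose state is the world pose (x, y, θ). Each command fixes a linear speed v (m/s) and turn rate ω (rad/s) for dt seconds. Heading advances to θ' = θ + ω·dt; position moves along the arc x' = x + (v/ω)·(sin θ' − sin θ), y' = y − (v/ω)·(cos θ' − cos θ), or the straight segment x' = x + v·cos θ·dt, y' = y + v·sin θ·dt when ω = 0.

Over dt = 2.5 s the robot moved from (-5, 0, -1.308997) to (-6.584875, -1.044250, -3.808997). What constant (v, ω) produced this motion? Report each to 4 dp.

v = 1.0000, ω = -1.0000

Δθ = -3.808997 − -1.308997 = -2.500000
ω = Δθ/dt = -2.500000/2.5 = -1.0000
R = Δx/(sin θ' − sin θ) = -1.0000
v = R·ω = -1.0000·-1.0000 = 1.0000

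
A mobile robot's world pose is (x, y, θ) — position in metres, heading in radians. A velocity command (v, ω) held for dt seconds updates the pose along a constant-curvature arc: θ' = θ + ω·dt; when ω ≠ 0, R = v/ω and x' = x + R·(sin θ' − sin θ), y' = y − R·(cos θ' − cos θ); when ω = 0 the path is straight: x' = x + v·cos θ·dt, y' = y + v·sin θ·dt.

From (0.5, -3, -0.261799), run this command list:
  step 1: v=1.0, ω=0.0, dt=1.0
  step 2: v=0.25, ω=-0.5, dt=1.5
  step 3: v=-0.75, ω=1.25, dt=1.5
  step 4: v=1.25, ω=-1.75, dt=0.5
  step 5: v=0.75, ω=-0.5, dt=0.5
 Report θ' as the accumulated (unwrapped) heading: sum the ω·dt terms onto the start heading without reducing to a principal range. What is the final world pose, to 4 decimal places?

(1.7175, -3.2059, -0.2618)

step 1: θ'=-0.2618 (straight) → pose (1.4659, -3.2588, -0.2618)
step 2: θ'=-1.0118 (R=-0.5000) → pose (1.7604, -3.4766, -1.0118)
step 3: θ'=0.8632 (R=-0.6000) → pose (0.7958, -3.4048, 0.8632)
step 4: θ'=-0.0118 (R=-0.7143) → pose (1.3470, -3.1549, -0.0118)
step 5: θ'=-0.2618 (R=-1.5000) → pose (1.7175, -3.2059, -0.2618)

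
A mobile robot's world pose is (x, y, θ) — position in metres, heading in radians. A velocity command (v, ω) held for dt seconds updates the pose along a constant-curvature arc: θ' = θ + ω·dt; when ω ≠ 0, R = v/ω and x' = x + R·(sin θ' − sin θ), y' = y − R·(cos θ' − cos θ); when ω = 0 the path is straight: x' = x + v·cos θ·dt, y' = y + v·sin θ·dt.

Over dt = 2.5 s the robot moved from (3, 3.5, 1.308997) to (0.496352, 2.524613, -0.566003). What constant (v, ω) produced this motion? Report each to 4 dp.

v = -1.2500, ω = -0.7500

Δθ = -0.566003 − 1.308997 = -1.875000
ω = Δθ/dt = -1.875000/2.5 = -0.7500
R = Δx/(sin θ' − sin θ) = 1.6667
v = R·ω = 1.6667·-0.7500 = -1.2500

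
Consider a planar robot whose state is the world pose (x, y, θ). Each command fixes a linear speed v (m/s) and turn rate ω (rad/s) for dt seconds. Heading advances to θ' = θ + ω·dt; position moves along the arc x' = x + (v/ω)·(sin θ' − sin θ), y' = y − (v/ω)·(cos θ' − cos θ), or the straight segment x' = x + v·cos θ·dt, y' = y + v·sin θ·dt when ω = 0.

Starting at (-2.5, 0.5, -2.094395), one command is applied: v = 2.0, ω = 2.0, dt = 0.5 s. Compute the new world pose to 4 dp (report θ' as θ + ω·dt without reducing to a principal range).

θ' = -2.0944 + 2.0·0.5 = -1.0944
R = v/ω = 2.0/2.0 = 1.0000
x' = -2.5 + 1.0000·(sin -1.0944 − sin -2.0944) = -2.5226
y' = 0.5 − 1.0000·(cos -1.0944 − cos -2.0944) = -0.4586

(-2.5226, -0.4586, -1.0944)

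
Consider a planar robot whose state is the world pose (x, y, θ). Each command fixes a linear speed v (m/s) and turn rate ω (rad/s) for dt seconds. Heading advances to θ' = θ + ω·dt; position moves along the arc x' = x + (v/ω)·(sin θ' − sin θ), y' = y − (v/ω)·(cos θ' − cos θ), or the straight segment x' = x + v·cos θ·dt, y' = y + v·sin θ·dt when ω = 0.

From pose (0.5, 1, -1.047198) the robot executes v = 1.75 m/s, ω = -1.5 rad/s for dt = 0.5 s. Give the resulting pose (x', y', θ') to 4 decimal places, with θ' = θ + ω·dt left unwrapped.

θ' = -1.0472 + -1.5·0.5 = -1.7972
R = v/ω = 1.75/-1.5 = -1.1667
x' = 0.5 + -1.1667·(sin -1.7972 − sin -1.0472) = 0.6265
y' = 1 − -1.1667·(cos -1.7972 − cos -1.0472) = 0.1548

(0.6265, 0.1548, -1.7972)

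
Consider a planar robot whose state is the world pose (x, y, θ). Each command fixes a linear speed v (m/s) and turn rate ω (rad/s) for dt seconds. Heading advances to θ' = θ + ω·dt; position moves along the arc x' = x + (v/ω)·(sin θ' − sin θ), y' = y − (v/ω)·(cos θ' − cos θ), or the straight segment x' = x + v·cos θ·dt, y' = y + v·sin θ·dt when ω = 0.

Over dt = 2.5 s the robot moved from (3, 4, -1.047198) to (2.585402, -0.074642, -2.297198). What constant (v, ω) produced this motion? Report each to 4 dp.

Δθ = -2.297198 − -1.047198 = -1.250000
ω = Δθ/dt = -1.250000/2.5 = -0.5000
R = −Δy/(cos θ' − cos θ) = -3.5000
v = R·ω = -3.5000·-0.5000 = 1.7500

v = 1.7500, ω = -0.5000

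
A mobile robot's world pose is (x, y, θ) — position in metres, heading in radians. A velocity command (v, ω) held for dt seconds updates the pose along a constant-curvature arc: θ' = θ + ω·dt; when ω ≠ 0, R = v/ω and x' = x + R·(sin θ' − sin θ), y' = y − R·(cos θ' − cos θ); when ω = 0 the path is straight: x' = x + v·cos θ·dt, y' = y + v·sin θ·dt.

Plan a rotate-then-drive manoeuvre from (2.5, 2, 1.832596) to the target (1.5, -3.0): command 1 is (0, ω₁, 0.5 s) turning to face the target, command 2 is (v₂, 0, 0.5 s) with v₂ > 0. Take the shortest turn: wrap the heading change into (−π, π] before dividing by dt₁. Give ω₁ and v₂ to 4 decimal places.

heading to target = atan2(-3−2, 1.5−2.5) = -1.7682
Δθ = wrap(-1.7682 − 1.8326) = 2.6824; ω₁ = Δθ/dt₁ = 5.3648
distance = √((1.5−2.5)² + (-3−2)²) = 5.0990; v₂ = distance/dt₂ = 10.1980

ω₁ = 5.3648, v₂ = 10.1980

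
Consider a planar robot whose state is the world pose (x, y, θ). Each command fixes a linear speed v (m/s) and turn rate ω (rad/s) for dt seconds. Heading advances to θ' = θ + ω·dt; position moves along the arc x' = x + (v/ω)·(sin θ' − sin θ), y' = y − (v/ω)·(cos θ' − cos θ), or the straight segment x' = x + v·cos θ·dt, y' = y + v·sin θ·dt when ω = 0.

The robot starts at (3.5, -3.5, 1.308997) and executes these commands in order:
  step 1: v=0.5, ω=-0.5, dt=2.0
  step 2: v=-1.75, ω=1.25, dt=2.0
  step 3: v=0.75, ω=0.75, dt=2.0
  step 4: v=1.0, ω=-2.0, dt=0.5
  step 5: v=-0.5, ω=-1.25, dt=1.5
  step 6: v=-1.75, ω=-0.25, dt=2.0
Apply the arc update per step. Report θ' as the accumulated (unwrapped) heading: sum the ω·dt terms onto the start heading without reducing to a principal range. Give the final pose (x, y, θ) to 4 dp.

step 1: θ'=0.3090 (R=-1.0000) → pose (4.1618, -2.8062, 0.3090)
step 2: θ'=2.8090 (R=-1.4000) → pose (4.1305, -5.4632, 2.8090)
step 3: θ'=4.3090 (R=1.0000) → pose (2.8842, -6.0158, 4.3090)
step 4: θ'=3.3090 (R=-0.5000) → pose (2.5077, -6.3125, 3.3090)
step 5: θ'=1.4340 (R=0.4000) → pose (2.9706, -6.7615, 1.4340)
step 6: θ'=0.9340 (R=7.0000) → pose (1.6640, -9.9693, 0.9340)

(1.6640, -9.9693, 0.9340)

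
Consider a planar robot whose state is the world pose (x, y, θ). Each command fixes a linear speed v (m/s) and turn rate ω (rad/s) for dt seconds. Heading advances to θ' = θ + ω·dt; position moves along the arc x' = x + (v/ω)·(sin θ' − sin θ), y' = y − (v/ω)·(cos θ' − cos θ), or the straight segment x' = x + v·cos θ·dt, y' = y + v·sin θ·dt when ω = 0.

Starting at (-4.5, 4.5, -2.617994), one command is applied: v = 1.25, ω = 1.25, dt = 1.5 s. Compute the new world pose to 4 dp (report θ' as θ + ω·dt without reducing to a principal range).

θ' = -2.6180 + 1.25·1.5 = -0.7430
R = v/ω = 1.25/1.25 = 1.0000
x' = -4.5 + 1.0000·(sin -0.7430 − sin -2.6180) = -4.6765
y' = 4.5 − 1.0000·(cos -0.7430 − cos -2.6180) = 2.8975

(-4.6765, 2.8975, -0.7430)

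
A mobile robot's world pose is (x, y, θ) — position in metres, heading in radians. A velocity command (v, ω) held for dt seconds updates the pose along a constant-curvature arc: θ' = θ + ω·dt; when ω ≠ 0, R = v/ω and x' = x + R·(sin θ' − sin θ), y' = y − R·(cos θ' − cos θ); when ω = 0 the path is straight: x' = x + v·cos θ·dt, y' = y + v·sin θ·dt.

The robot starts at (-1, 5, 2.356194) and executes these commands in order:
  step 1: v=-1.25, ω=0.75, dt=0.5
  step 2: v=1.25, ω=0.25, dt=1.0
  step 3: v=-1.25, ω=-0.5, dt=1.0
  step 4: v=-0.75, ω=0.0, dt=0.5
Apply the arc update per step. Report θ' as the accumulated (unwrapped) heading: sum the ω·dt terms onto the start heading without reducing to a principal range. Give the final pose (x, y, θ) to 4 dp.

(-0.2523, 4.2777, 2.4812)

step 1: θ'=2.7312 (R=-1.6667) → pose (-0.4864, 4.6502, 2.7312)
step 2: θ'=2.9812 (R=5.0000) → pose (-1.6828, 5.0013, 2.9812)
step 3: θ'=2.4812 (R=2.5000) → pose (-0.5485, 4.5077, 2.4812)
step 4: θ'=2.4812 (straight) → pose (-0.2523, 4.2777, 2.4812)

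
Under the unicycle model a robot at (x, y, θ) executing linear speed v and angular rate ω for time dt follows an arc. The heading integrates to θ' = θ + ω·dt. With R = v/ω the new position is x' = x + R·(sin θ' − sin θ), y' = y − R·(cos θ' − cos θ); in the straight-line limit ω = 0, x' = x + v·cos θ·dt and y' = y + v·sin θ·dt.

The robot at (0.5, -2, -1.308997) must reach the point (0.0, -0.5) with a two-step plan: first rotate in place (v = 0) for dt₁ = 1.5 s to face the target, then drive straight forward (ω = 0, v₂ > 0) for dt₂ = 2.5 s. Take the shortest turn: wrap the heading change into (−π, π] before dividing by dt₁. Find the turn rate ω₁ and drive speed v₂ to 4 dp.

ω₁ = -2.0544, v₂ = 0.6325

heading to target = atan2(-0.5−-2, 0−0.5) = 1.8925
Δθ = wrap(1.8925 − -1.3090) = -3.0816; ω₁ = Δθ/dt₁ = -2.0544
distance = √((0−0.5)² + (-0.5−-2)²) = 1.5811; v₂ = distance/dt₂ = 0.6325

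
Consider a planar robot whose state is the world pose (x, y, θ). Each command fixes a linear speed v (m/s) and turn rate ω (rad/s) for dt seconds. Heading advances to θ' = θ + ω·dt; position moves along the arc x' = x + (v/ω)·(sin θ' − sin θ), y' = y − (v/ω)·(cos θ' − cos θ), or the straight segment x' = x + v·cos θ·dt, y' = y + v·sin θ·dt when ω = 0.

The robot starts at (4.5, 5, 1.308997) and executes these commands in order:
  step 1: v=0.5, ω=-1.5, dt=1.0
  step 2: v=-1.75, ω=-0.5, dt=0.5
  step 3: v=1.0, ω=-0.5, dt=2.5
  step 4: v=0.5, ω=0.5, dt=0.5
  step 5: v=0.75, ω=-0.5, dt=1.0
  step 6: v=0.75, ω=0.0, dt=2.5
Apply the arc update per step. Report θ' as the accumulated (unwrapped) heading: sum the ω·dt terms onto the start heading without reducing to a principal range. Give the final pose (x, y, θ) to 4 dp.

(4.4214, 0.7296, -1.9410)

step 1: θ'=-0.1910 (R=-0.3333) → pose (4.8853, 5.2410, -0.1910)
step 2: θ'=-0.4410 (R=3.5000) → pose (4.0557, 5.5122, -0.4410)
step 3: θ'=-1.6910 (R=-2.0000) → pose (5.1876, 3.4637, -1.6910)
step 4: θ'=-1.4410 (R=1.0000) → pose (5.1888, 3.2144, -1.4410)
step 5: θ'=-1.9410 (R=-1.5000) → pose (5.0998, 2.4775, -1.9410)
step 6: θ'=-1.9410 (straight) → pose (4.4214, 0.7296, -1.9410)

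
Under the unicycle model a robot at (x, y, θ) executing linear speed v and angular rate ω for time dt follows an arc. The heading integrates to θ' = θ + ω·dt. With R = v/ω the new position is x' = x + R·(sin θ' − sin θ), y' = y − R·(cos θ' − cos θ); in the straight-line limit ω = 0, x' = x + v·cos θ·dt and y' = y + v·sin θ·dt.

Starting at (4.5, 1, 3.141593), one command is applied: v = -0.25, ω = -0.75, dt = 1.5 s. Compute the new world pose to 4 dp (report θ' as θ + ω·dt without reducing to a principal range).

(4.8008, 0.8104, 2.0166)

θ' = 3.1416 + -0.75·1.5 = 2.0166
R = v/ω = -0.25/-0.75 = 0.3333
x' = 4.5 + 0.3333·(sin 2.0166 − sin 3.1416) = 4.8008
y' = 1 − 0.3333·(cos 2.0166 − cos 3.1416) = 0.8104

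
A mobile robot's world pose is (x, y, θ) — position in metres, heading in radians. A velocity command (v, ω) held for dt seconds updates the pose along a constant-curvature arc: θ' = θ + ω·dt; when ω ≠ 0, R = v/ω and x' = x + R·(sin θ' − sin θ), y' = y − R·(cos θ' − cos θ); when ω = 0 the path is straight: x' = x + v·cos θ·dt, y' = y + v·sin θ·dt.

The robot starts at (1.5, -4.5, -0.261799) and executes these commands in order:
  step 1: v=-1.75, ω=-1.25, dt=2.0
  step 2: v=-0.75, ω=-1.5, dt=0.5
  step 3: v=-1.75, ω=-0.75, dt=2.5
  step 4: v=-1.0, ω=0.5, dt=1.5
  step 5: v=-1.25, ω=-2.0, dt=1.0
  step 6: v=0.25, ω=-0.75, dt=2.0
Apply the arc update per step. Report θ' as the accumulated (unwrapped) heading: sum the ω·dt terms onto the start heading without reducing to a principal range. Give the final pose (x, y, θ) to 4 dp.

(1.6208, -7.9172, -8.1368)

step 1: θ'=-2.7618 (R=1.4000) → pose (1.3433, -1.8475, -2.7618)
step 2: θ'=-3.5118 (R=0.5000) → pose (1.7096, -1.8457, -3.5118)
step 3: θ'=-5.3868 (R=2.3333) → pose (2.6879, -5.4780, -5.3868)
step 4: θ'=-4.6368 (R=-2.0000) → pose (2.2557, -6.8779, -4.6368)
step 5: θ'=-6.6368 (R=0.6250) → pose (1.4161, -7.5114, -6.6368)
step 6: θ'=-8.1368 (R=-0.3333) → pose (1.6208, -7.9172, -8.1368)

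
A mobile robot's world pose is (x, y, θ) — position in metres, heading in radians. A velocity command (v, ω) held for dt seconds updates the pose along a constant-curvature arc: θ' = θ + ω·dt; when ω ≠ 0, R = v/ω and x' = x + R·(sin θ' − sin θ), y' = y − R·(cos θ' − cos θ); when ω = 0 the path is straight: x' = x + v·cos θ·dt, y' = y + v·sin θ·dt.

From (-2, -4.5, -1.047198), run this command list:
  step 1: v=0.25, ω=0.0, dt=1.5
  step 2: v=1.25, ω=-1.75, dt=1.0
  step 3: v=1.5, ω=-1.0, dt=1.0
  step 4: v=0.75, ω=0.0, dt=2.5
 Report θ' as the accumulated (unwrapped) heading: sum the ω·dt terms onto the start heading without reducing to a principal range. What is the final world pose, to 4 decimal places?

(-5.0971, -4.4883, -3.7972)

step 1: θ'=-1.0472 (straight) → pose (-1.8125, -4.8248, -1.0472)
step 2: θ'=-2.7972 (R=-0.7143) → pose (-2.1899, -5.8542, -2.7972)
step 3: θ'=-3.7972 (R=-1.5000) → pose (-3.6108, -5.6313, -3.7972)
step 4: θ'=-3.7972 (straight) → pose (-5.0971, -4.4883, -3.7972)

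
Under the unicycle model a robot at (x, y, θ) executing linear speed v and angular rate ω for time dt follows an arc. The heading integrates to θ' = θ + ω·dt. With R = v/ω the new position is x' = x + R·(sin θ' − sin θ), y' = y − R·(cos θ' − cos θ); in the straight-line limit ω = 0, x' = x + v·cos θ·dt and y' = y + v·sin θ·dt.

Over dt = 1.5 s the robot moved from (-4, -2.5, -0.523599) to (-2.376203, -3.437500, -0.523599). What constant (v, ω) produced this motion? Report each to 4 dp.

Δθ = -0.523599 − -0.523599 = 0.000000
ω = Δθ/dt = 0.000000/1.5 = 0.0000
ω = 0 → v = (Δx·cos θ + Δy·sin θ)/dt = 1.2500

v = 1.2500, ω = 0.0000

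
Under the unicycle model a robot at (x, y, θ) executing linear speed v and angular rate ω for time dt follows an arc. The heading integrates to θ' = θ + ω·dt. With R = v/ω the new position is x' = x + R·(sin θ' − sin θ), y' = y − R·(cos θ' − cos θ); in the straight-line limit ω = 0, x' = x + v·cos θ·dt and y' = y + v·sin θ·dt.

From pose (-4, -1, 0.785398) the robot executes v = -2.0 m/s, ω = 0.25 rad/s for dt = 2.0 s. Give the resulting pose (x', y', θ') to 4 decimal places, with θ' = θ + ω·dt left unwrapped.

(-6.0195, -4.4045, 1.2854)

θ' = 0.7854 + 0.25·2.0 = 1.2854
R = v/ω = -2.0/0.25 = -8.0000
x' = -4 + -8.0000·(sin 1.2854 − sin 0.7854) = -6.0195
y' = -1 − -8.0000·(cos 1.2854 − cos 0.7854) = -4.4045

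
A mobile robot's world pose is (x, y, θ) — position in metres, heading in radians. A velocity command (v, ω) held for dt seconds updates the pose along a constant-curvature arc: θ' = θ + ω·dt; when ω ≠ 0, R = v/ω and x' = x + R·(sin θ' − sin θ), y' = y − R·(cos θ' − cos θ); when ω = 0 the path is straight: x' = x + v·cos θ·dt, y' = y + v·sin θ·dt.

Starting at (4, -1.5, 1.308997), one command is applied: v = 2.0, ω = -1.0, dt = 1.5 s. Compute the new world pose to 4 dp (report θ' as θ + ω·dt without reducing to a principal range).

(6.3115, -0.0540, -0.1910)

θ' = 1.3090 + -1.0·1.5 = -0.1910
R = v/ω = 2.0/-1.0 = -2.0000
x' = 4 + -2.0000·(sin -0.1910 − sin 1.3090) = 6.3115
y' = -1.5 − -2.0000·(cos -0.1910 − cos 1.3090) = -0.0540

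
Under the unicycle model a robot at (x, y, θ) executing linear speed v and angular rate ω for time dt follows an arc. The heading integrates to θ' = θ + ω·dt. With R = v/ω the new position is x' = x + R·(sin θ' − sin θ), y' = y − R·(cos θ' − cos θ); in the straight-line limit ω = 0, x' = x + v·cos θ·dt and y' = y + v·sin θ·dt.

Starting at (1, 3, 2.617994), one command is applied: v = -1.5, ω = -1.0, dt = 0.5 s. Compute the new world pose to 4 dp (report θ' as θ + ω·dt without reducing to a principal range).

(1.5310, 2.4814, 2.1180)

θ' = 2.6180 + -1.0·0.5 = 2.1180
R = v/ω = -1.5/-1.0 = 1.5000
x' = 1 + 1.5000·(sin 2.1180 − sin 2.6180) = 1.5310
y' = 3 − 1.5000·(cos 2.1180 − cos 2.6180) = 2.4814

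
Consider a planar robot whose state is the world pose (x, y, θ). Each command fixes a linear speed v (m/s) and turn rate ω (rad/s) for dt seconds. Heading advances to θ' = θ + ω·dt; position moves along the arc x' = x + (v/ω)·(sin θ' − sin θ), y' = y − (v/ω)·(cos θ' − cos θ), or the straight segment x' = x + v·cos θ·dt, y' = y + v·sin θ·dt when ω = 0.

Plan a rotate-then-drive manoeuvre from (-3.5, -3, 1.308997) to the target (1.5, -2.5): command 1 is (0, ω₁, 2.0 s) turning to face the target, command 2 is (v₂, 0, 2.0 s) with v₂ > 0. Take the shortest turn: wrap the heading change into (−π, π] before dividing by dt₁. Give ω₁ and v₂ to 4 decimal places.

ω₁ = -0.6047, v₂ = 2.5125

heading to target = atan2(-2.5−-3, 1.5−-3.5) = 0.0997
Δθ = wrap(0.0997 − 1.3090) = -1.2093; ω₁ = Δθ/dt₁ = -0.6047
distance = √((1.5−-3.5)² + (-2.5−-3)²) = 5.0249; v₂ = distance/dt₂ = 2.5125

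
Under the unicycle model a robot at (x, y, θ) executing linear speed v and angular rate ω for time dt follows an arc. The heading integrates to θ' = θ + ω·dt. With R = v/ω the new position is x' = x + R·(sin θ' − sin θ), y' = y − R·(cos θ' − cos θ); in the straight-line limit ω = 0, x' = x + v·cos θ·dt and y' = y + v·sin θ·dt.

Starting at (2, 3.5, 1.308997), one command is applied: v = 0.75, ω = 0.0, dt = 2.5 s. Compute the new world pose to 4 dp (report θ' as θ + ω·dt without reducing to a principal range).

(2.4853, 5.3111, 1.3090)

θ' = 1.3090 + 0.0·2.5 = 1.3090
ω = 0 → straight: x' = 2 + 0.75·cos(1.3090)·2.5 = 2.4853
y' = 3.5 + 0.75·sin(1.3090)·2.5 = 5.3111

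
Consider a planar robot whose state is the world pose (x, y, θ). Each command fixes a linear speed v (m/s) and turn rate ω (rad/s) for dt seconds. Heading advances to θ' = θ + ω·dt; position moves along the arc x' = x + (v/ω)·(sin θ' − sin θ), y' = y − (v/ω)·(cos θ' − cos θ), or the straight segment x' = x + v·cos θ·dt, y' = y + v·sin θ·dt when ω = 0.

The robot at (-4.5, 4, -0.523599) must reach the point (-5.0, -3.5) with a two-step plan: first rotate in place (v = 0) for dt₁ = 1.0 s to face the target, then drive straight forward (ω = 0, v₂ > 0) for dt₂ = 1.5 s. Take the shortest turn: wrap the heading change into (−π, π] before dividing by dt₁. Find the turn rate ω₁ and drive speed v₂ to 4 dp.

ω₁ = -1.1138, v₂ = 5.0111

heading to target = atan2(-3.5−4, -5−-4.5) = -1.6374
Δθ = wrap(-1.6374 − -0.5236) = -1.1138; ω₁ = Δθ/dt₁ = -1.1138
distance = √((-5−-4.5)² + (-3.5−4)²) = 7.5166; v₂ = distance/dt₂ = 5.0111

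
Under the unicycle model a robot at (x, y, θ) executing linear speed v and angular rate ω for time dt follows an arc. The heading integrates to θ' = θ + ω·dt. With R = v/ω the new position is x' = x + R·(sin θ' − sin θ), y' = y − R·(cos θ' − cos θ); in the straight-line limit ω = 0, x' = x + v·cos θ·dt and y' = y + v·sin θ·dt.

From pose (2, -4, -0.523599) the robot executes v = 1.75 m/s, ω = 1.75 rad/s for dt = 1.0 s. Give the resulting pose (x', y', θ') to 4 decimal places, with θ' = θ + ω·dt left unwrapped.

θ' = -0.5236 + 1.75·1.0 = 1.2264
R = v/ω = 1.75/1.75 = 1.0000
x' = 2 + 1.0000·(sin 1.2264 − sin -0.5236) = 3.4413
y' = -4 − 1.0000·(cos 1.2264 − cos -0.5236) = -3.4716

(3.4413, -3.4716, 1.2264)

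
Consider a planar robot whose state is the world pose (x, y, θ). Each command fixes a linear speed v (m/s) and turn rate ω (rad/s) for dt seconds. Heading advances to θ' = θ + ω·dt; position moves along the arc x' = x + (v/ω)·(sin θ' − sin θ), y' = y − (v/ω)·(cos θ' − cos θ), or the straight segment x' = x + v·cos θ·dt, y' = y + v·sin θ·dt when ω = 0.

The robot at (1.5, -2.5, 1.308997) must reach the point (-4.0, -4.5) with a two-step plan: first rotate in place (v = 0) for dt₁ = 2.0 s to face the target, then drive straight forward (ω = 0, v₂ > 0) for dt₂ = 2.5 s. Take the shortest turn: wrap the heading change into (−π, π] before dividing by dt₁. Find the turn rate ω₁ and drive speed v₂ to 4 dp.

heading to target = atan2(-4.5−-2.5, -4−1.5) = -2.7928
Δθ = wrap(-2.7928 − 1.3090) = 2.1814; ω₁ = Δθ/dt₁ = 1.0907
distance = √((-4−1.5)² + (-4.5−-2.5)²) = 5.8523; v₂ = distance/dt₂ = 2.3409

ω₁ = 1.0907, v₂ = 2.3409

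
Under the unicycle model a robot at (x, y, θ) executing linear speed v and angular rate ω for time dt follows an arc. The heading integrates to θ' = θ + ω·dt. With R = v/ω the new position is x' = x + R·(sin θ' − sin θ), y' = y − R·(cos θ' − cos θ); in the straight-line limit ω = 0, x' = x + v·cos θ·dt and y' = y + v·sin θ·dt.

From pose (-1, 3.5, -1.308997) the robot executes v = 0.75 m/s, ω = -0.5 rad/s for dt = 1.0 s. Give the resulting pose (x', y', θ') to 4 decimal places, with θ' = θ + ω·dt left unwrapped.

θ' = -1.3090 + -0.5·1.0 = -1.8090
R = v/ω = 0.75/-0.5 = -1.5000
x' = -1 + -1.5000·(sin -1.8090 − sin -1.3090) = -0.9912
y' = 3.5 − -1.5000·(cos -1.8090 − cos -1.3090) = 2.7578

(-0.9912, 2.7578, -1.8090)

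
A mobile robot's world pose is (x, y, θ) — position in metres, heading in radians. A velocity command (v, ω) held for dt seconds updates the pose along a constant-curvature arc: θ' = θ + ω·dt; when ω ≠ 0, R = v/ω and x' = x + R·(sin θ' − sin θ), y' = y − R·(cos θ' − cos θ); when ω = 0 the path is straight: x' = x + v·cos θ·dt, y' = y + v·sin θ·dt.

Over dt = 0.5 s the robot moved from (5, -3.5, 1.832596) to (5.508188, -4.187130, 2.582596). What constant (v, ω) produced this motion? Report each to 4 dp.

Δθ = 2.582596 − 1.832596 = 0.750000
ω = Δθ/dt = 0.750000/0.5 = 1.5000
R = −Δy/(cos θ' − cos θ) = -1.1667
v = R·ω = -1.1667·1.5000 = -1.7500

v = -1.7500, ω = 1.5000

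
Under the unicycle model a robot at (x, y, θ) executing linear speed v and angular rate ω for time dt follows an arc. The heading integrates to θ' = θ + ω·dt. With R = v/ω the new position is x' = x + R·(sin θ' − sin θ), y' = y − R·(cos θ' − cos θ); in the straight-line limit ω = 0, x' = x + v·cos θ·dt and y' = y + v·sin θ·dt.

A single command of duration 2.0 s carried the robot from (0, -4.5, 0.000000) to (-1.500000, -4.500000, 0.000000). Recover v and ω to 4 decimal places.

Δθ = 0.000000 − 0.000000 = 0.000000
ω = Δθ/dt = 0.000000/2.0 = 0.0000
ω = 0 → v = (Δx·cos θ + Δy·sin θ)/dt = -0.7500

v = -0.7500, ω = 0.0000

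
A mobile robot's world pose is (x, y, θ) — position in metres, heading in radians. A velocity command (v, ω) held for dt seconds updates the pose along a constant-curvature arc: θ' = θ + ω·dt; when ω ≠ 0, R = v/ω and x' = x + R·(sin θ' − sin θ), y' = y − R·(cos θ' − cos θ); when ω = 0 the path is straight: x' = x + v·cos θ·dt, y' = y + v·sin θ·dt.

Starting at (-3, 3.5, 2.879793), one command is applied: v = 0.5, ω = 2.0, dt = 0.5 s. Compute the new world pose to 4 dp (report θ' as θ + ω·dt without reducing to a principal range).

θ' = 2.8798 + 2.0·0.5 = 3.8798
R = v/ω = 0.5/2.0 = 0.2500
x' = -3 + 0.2500·(sin 3.8798 − sin 2.8798) = -3.2329
y' = 3.5 − 0.2500·(cos 3.8798 − cos 2.8798) = 3.4434

(-3.2329, 3.4434, 3.8798)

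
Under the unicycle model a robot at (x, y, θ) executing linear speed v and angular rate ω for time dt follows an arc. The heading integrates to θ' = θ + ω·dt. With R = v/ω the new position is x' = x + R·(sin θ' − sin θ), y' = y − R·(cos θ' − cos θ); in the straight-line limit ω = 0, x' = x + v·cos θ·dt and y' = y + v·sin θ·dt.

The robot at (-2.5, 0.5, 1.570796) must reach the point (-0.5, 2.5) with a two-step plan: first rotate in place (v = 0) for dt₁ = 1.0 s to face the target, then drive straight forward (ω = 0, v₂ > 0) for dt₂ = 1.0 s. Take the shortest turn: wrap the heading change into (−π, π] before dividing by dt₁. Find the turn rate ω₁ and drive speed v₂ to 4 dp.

heading to target = atan2(2.5−0.5, -0.5−-2.5) = 0.7854
Δθ = wrap(0.7854 − 1.5708) = -0.7854; ω₁ = Δθ/dt₁ = -0.7854
distance = √((-0.5−-2.5)² + (2.5−0.5)²) = 2.8284; v₂ = distance/dt₂ = 2.8284

ω₁ = -0.7854, v₂ = 2.8284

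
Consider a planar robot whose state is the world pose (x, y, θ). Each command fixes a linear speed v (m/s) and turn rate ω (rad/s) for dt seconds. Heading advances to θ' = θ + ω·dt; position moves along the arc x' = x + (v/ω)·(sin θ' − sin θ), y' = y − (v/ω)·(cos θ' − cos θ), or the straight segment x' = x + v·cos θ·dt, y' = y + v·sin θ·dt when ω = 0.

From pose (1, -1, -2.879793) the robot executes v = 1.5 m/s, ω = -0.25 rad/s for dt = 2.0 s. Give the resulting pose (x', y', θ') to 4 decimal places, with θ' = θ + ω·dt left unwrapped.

(-1.9686, -1.0350, -3.3798)

θ' = -2.8798 + -0.25·2.0 = -3.3798
R = v/ω = 1.5/-0.25 = -6.0000
x' = 1 + -6.0000·(sin -3.3798 − sin -2.8798) = -1.9686
y' = -1 − -6.0000·(cos -3.3798 − cos -2.8798) = -1.0350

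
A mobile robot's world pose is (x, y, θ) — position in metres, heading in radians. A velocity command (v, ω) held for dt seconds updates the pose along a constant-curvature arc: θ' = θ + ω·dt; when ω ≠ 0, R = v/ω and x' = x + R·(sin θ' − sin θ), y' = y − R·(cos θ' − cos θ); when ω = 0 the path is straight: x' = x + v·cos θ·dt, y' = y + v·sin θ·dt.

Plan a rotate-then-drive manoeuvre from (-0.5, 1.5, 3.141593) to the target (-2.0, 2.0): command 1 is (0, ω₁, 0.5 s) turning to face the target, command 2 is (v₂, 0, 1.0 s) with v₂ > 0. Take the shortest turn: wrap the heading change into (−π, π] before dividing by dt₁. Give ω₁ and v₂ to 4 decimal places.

ω₁ = -0.6435, v₂ = 1.5811

heading to target = atan2(2−1.5, -2−-0.5) = 2.8198
Δθ = wrap(2.8198 − 3.1416) = -0.3218; ω₁ = Δθ/dt₁ = -0.6435
distance = √((-2−-0.5)² + (2−1.5)²) = 1.5811; v₂ = distance/dt₂ = 1.5811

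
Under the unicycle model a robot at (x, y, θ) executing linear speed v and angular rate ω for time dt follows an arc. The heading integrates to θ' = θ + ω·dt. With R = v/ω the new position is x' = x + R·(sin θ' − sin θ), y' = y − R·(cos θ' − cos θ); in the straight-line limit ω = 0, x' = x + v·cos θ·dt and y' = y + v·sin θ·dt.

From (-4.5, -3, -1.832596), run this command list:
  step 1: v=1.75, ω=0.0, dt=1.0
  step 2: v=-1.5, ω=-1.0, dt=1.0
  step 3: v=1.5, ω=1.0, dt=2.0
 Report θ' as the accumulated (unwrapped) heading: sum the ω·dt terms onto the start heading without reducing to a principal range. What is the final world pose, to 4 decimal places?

step 1: θ'=-1.8326 (straight) → pose (-4.9529, -4.6904, -1.8326)
step 2: θ'=-2.8326 (R=1.5000) → pose (-3.9602, -3.6496, -2.8326)
step 3: θ'=-0.8326 (R=1.5000) → pose (-4.6136, -6.0880, -0.8326)

(-4.6136, -6.0880, -0.8326)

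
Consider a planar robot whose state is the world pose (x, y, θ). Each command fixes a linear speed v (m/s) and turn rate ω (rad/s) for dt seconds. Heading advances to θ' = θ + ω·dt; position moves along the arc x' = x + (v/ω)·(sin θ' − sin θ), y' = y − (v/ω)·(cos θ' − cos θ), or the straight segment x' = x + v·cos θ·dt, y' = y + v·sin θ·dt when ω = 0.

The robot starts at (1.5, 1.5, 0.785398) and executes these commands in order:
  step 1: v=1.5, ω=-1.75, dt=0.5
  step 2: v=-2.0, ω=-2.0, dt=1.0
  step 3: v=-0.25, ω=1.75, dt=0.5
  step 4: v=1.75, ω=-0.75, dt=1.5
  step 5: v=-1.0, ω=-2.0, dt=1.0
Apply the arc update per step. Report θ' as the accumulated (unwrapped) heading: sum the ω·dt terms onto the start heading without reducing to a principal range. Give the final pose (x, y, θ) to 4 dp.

(1.7289, 0.7586, -4.3396)

step 1: θ'=-0.0896 (R=-0.8571) → pose (2.1828, 1.7476, -0.0896)
step 2: θ'=-2.0896 (R=1.0000) → pose (1.4039, 3.2394, -2.0896)
step 3: θ'=-1.2146 (R=-0.1429) → pose (1.4137, 3.3601, -1.2146)
step 4: θ'=-2.3396 (R=-2.3333) → pose (0.9039, 0.9241, -2.3396)
step 5: θ'=-4.3396 (R=0.5000) → pose (1.7289, 0.7586, -4.3396)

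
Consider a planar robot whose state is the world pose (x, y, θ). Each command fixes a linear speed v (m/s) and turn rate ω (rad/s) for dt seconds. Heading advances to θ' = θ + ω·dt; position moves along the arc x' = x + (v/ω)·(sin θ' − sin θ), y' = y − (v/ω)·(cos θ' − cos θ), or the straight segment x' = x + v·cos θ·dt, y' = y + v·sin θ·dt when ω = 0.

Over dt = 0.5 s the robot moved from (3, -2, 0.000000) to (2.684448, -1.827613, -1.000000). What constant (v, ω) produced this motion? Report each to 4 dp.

Δθ = -1.000000 − 0.000000 = -1.000000
ω = Δθ/dt = -1.000000/0.5 = -2.0000
R = Δx/(sin θ' − sin θ) = 0.3750
v = R·ω = 0.3750·-2.0000 = -0.7500

v = -0.7500, ω = -2.0000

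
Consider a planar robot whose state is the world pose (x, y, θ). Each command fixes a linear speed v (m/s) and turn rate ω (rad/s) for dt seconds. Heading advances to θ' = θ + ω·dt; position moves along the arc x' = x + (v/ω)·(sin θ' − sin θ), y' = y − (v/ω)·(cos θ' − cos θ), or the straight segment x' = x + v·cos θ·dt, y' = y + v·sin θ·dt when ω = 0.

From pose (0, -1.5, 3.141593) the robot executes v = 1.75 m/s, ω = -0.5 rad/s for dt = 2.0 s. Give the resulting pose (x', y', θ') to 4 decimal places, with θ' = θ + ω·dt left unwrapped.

(-2.9451, 0.1089, 2.1416)

θ' = 3.1416 + -0.5·2.0 = 2.1416
R = v/ω = 1.75/-0.5 = -3.5000
x' = 0 + -3.5000·(sin 2.1416 − sin 3.1416) = -2.9451
y' = -1.5 − -3.5000·(cos 2.1416 − cos 3.1416) = 0.1089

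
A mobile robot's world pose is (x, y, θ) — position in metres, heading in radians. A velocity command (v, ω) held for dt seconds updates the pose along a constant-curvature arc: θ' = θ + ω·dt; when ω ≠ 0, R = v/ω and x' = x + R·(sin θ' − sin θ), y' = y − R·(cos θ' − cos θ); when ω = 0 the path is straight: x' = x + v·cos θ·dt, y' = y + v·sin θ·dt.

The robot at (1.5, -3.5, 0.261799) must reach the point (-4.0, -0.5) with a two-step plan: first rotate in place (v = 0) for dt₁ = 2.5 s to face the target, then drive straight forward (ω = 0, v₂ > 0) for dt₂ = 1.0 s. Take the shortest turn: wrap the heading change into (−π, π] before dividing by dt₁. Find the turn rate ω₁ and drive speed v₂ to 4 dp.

heading to target = atan2(-0.5−-3.5, -4−1.5) = 2.6422
Δθ = wrap(2.6422 − 0.2618) = 2.3804; ω₁ = Δθ/dt₁ = 0.9522
distance = √((-4−1.5)² + (-0.5−-3.5)²) = 6.2650; v₂ = distance/dt₂ = 6.2650

ω₁ = 0.9522, v₂ = 6.2650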